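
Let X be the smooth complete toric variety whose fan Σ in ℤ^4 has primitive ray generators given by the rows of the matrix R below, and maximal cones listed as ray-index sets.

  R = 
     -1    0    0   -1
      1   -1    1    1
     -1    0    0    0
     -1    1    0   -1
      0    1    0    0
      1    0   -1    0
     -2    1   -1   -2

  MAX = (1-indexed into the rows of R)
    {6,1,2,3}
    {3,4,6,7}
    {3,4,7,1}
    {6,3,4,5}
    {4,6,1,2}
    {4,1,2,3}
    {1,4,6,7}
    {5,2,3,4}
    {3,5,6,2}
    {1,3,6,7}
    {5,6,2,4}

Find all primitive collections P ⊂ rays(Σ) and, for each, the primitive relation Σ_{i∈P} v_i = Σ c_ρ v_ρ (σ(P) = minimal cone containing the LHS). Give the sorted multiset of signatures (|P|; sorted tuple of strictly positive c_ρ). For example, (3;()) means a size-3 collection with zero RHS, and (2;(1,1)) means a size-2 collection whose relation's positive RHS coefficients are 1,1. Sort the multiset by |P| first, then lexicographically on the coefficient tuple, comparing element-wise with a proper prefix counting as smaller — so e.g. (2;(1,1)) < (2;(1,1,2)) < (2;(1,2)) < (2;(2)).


Minimal non-faces — 5 found among 7 rays, 11 max cones:

  {1,5}:  v_{1} + v_{5} = v_{4}  ⇒ sig = (2;(1))
  {2,7}:  v_{2} + v_{7} = v_{1}  ⇒ sig = (2;(1))
  {5,7}:  v_{5} + v_{7} = v_{3} + 2·v_{4} + v_{6}  ⇒ sig = (2;(1,1,2))
  {2,3,4,6}:  v_{2} + v_{3} + v_{4} + v_{6} = 0  ⇒ sig = (4;())
  {1,3,4,6}:  v_{1} + v_{3} + v_{4} + v_{6} = v_{7}  ⇒ sig = (4;(1))

Signatures (|P|; sorted positive RHS coefficients), sorted:
[(2;(1)), (2;(1)), (2;(1,1,2)), (4;()), (4;(1))]


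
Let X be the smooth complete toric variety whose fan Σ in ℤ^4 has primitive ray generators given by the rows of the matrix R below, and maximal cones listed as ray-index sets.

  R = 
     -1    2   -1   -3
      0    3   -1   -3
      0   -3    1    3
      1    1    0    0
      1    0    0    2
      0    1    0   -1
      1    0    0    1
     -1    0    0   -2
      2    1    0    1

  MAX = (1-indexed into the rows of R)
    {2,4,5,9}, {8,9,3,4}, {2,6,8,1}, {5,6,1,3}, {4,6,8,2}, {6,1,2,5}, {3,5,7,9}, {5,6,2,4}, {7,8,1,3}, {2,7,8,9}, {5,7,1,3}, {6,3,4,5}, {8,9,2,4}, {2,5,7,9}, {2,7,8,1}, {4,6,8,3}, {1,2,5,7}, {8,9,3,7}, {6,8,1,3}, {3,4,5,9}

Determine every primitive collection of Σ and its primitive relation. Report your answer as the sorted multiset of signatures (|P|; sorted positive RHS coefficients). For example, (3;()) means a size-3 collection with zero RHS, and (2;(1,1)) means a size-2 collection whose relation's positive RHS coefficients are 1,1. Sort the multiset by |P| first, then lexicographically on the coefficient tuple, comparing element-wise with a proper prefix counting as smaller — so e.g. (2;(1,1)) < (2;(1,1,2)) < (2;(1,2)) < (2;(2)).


Σ has 7 primitive collections:

  • {2,3}:  v_{2} + v_{3} = 0 — sig = (2;())
  • {5,8}:  v_{5} + v_{8} = 0 — sig = (2;())
  • {1,4}:  v_{1} + v_{4} = v_{2} — sig = (2;(1))
  • {4,7}:  v_{4} + v_{7} = v_{9} — sig = (2;(1))
  • {6,7}:  v_{6} + v_{7} = v_{4} — sig = (2;(1))
  • {1,9}:  v_{1} + v_{9} = v_{2} + v_{7} — sig = (2;(1,1))
  • {6,9}:  v_{6} + v_{9} = 2·v_{4} — sig = (2;(2))

Hence PRS(X_Σ) =
{ (2;()) ×2,  (2;(1)) ×3,  (2;(1,1)),  (2;(2)) }


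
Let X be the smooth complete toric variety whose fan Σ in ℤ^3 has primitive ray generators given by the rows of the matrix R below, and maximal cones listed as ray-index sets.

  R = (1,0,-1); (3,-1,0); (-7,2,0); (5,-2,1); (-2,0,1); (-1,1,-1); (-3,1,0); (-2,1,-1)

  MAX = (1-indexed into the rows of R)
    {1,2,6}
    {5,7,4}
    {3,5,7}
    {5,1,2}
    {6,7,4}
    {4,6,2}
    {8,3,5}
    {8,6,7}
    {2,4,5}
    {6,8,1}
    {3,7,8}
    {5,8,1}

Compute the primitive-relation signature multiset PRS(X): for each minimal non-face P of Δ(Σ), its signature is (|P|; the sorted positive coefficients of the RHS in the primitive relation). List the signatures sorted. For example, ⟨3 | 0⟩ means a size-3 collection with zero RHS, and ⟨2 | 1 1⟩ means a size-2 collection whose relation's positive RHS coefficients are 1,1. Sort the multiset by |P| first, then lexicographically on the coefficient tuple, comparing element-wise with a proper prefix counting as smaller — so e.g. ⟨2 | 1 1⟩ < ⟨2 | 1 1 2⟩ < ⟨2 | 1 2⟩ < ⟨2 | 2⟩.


11 minimal non-faces of Δ(Σ) (on 8 rays):

  P = {2,7}:  v_{2} + v_{7} = 0  ⟹  sig = ⟨2 | 0⟩
  P = {1,7}:  v_{1} + v_{7} = v_{8}  ⟹  sig = ⟨2 | 1⟩
  P = {2,8}:  v_{2} + v_{8} = v_{1}  ⟹  sig = ⟨2 | 1⟩
  P = {3,4}:  v_{3} + v_{4} = v_{5}  ⟹  sig = ⟨2 | 1⟩
  P = {4,8}:  v_{4} + v_{8} = v_{2}  ⟹  sig = ⟨2 | 1⟩
  P = {5,6}:  v_{5} + v_{6} = v_{7}  ⟹  sig = ⟨2 | 1⟩
  P = {2,3}:  v_{2} + v_{3} = v_{5} + v_{8}  ⟹  sig = ⟨2 | 1 1⟩
  P = {1,3}:  v_{1} + v_{3} = v_{5} + 2·v_{8}  ⟹  sig = ⟨2 | 1 2⟩
  P = {3,6}:  v_{3} + v_{6} = 2·v_{7} + v_{8}  ⟹  sig = ⟨2 | 1 2⟩
  P = {1,4}:  v_{1} + v_{4} = 2·v_{2}  ⟹  sig = ⟨2 | 2⟩
  P = {5,7,8}:  v_{5} + v_{7} + v_{8} = v_{3}  ⟹  sig = ⟨3 | 1⟩

so the primitive-relation signature multiset is
    |P|=2: 10 collections, coeffs (), (1), (1), (1), (1), (1), (1,1), (1,2), (1,2), (2)
    |P|=3: 1 collection, coeffs (1)


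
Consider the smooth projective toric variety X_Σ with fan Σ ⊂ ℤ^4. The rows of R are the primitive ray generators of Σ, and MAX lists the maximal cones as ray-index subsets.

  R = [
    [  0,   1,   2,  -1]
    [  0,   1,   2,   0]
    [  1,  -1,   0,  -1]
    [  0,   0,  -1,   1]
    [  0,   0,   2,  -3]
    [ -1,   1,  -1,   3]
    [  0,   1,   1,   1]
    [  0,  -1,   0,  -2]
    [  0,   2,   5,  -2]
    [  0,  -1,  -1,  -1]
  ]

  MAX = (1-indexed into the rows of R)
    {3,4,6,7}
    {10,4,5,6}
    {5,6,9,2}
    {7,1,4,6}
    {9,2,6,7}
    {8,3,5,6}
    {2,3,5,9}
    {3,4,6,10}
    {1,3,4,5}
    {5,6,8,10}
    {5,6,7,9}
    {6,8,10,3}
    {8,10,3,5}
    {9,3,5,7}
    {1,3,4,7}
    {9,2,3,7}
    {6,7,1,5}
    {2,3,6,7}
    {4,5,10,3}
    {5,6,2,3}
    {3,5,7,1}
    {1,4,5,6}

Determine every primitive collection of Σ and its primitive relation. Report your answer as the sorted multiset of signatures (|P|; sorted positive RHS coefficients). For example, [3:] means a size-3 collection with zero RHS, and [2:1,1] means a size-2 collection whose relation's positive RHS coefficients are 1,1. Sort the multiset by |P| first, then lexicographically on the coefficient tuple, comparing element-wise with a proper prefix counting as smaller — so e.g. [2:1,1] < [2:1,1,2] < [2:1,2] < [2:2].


Primitive collections (20):

  {7,10}:  v_{7} + v_{10} = 0  ⟹  sig = [2:]
  {1,8}:  v_{1} + v_{8} = v_{5}  ⟹  sig = [2:1]
  {2,4}:  v_{2} + v_{4} = v_{7}  ⟹  sig = [2:1]
  {4,8}:  v_{4} + v_{8} = v_{10}  ⟹  sig = [2:1]
  {1,10}:  v_{1} + v_{10} = v_{4} + v_{5}  ⟹  sig = [2:1,1]
  {9,10}:  v_{9} + v_{10} = v_{2} + v_{5}  ⟹  sig = [2:1,1]
  {2,10}:  v_{2} + v_{10} = v_{3} + v_{5} + v_{6}  ⟹  sig = [2:1,1,1]
  {7,8}:  v_{7} + v_{8} = v_{3} + v_{5} + v_{6}  ⟹  sig = [2:1,1,1]
  {8,9}:  v_{8} + v_{9} = v_{2} + v_{3} + 2·v_{5} + v_{6}  ⟹  sig = [2:1,1,1,2]
  {1,2}:  v_{1} + v_{2} = v_{5} + 2·v_{7}  ⟹  sig = [2:1,2]
  {4,9}:  v_{4} + v_{9} = v_{5} + 2·v_{7}  ⟹  sig = [2:1,2]
  {2,8}:  v_{2} + v_{8} = 2·v_{3} + 2·v_{5} + 2·v_{6}  ⟹  sig = [2:2,2,2]
  {1,9}:  v_{1} + v_{9} = 2·v_{5} + 3·v_{7}  ⟹  sig = [2:2,3]
  {1,3,6}:  v_{1} + v_{3} + v_{6} = v_{7}  ⟹  sig = [3:1]
  {2,5,7}:  v_{2} + v_{5} + v_{7} = v_{9}  ⟹  sig = [3:1]
  {4,5,7}:  v_{4} + v_{5} + v_{7} = v_{1}  ⟹  sig = [3:1]
  {3,6,9}:  v_{3} + v_{6} + v_{9} = 2·v_{2}  ⟹  sig = [3:2]
  {3,4,5,6}:  v_{3} + v_{4} + v_{5} + v_{6} = 0  ⟹  sig = [4:]
  {3,5,6,7}:  v_{3} + v_{5} + v_{6} + v_{7} = v_{2}  ⟹  sig = [4:1]
  {3,5,6,10}:  v_{3} + v_{5} + v_{6} + v_{10} = v_{8}  ⟹  sig = [4:1]

so the primitive-relation signature multiset is
{ [2:],  [2:1] ×3,  [2:1,1] ×2,  [2:1,1,1] ×2,  [2:1,1,1,2],  [2:1,2] ×2,  [2:2,2,2],  [2:2,3],  [3:1] ×3,  [3:2],  [4:],  [4:1] ×2 }


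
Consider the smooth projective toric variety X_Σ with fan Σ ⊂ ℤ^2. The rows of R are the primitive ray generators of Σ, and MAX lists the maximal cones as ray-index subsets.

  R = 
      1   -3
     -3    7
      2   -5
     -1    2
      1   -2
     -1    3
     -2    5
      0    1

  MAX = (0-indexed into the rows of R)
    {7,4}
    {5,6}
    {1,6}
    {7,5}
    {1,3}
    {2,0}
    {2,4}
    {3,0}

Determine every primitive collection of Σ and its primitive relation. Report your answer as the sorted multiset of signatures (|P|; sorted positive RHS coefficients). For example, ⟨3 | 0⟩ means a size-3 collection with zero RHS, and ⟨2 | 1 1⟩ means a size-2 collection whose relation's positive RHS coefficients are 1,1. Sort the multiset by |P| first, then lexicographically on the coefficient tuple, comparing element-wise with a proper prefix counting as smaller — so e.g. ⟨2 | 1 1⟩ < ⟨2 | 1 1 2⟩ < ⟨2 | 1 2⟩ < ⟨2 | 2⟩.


Δ(Σ) — 8 vertices, 20 min non-faces:

  P={0,5}:  v_{0} + v_{5} = 0  so sig = ⟨2 | 0⟩
  P={2,6}:  v_{2} + v_{6} = 0  so sig = ⟨2 | 0⟩
  P={3,4}:  v_{3} + v_{4} = 0  so sig = ⟨2 | 0⟩
  P={0,4}:  v_{0} + v_{4} = v_{2}  so sig = ⟨2 | 1⟩
  P={0,6}:  v_{0} + v_{6} = v_{3}  so sig = ⟨2 | 1⟩
  P={0,7}:  v_{0} + v_{7} = v_{4}  so sig = ⟨2 | 1⟩
  P={1,2}:  v_{1} + v_{2} = v_{3}  so sig = ⟨2 | 1⟩
  P={1,4}:  v_{1} + v_{4} = v_{6}  so sig = ⟨2 | 1⟩
  P={2,3}:  v_{2} + v_{3} = v_{0}  so sig = ⟨2 | 1⟩
  P={2,5}:  v_{2} + v_{5} = v_{4}  so sig = ⟨2 | 1⟩
  P={3,5}:  v_{3} + v_{5} = v_{6}  so sig = ⟨2 | 1⟩
  P={3,6}:  v_{3} + v_{6} = v_{1}  so sig = ⟨2 | 1⟩
  P={3,7}:  v_{3} + v_{7} = v_{5}  so sig = ⟨2 | 1⟩
  P={4,5}:  v_{4} + v_{5} = v_{7}  so sig = ⟨2 | 1⟩
  P={4,6}:  v_{4} + v_{6} = v_{5}  so sig = ⟨2 | 1⟩
  P={1,7}:  v_{1} + v_{7} = v_{5} + v_{6}  so sig = ⟨2 | 1 1⟩
  P={0,1}:  v_{0} + v_{1} = 2·v_{3}  so sig = ⟨2 | 2⟩
  P={1,5}:  v_{1} + v_{5} = 2·v_{6}  so sig = ⟨2 | 2⟩
  P={2,7}:  v_{2} + v_{7} = 2·v_{4}  so sig = ⟨2 | 2⟩
  P={6,7}:  v_{6} + v_{7} = 2·v_{5}  so sig = ⟨2 | 2⟩

Hence PRS(X_Σ) =
    ⟨2 | 0⟩
    ⟨2 | 0⟩
    ⟨2 | 0⟩
    ⟨2 | 1⟩
    ⟨2 | 1⟩
    ⟨2 | 1⟩
    ⟨2 | 1⟩
    ⟨2 | 1⟩
    ⟨2 | 1⟩
    ⟨2 | 1⟩
    ⟨2 | 1⟩
    ⟨2 | 1⟩
    ⟨2 | 1⟩
    ⟨2 | 1⟩
    ⟨2 | 1⟩
    ⟨2 | 1 1⟩
    ⟨2 | 2⟩
    ⟨2 | 2⟩
    ⟨2 | 2⟩
    ⟨2 | 2⟩


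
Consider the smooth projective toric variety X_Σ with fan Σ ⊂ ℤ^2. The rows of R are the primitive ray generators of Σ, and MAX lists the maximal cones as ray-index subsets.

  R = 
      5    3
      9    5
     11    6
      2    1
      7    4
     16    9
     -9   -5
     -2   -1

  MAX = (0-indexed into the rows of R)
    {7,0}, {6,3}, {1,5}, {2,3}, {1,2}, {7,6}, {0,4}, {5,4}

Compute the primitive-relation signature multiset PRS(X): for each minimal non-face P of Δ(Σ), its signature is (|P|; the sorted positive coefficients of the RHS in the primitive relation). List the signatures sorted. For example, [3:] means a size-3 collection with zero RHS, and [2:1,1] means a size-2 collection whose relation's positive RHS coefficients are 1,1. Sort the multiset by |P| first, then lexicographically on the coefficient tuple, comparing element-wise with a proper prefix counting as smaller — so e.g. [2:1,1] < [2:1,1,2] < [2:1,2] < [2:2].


Primitive collections (20):

  {1,6}:  v_{1} + v_{6} = 0 ; sig = [2:]
  {3,7}:  v_{3} + v_{7} = 0 ; sig = [2:]
  {0,2}:  v_{0} + v_{2} = v_{5} ; sig = [2:1]
  {0,3}:  v_{0} + v_{3} = v_{4} ; sig = [2:1]
  {1,3}:  v_{1} + v_{3} = v_{2} ; sig = [2:1]
  {1,4}:  v_{1} + v_{4} = v_{5} ; sig = [2:1]
  {1,7}:  v_{1} + v_{7} = v_{4} ; sig = [2:1]
  {2,6}:  v_{2} + v_{6} = v_{3} ; sig = [2:1]
  {2,7}:  v_{2} + v_{7} = v_{1} ; sig = [2:1]
  {3,4}:  v_{3} + v_{4} = v_{1} ; sig = [2:1]
  {4,6}:  v_{4} + v_{6} = v_{7} ; sig = [2:1]
  {4,7}:  v_{4} + v_{7} = v_{0} ; sig = [2:1]
  {5,6}:  v_{5} + v_{6} = v_{4} ; sig = [2:1]
  {0,1}:  v_{0} + v_{1} = 2·v_{4} ; sig = [2:2]
  {0,6}:  v_{0} + v_{6} = 2·v_{7} ; sig = [2:2]
  {2,4}:  v_{2} + v_{4} = 2·v_{1} ; sig = [2:2]
  {3,5}:  v_{3} + v_{5} = 2·v_{1} ; sig = [2:2]
  {5,7}:  v_{5} + v_{7} = 2·v_{4} ; sig = [2:2]
  {0,5}:  v_{0} + v_{5} = 3·v_{4} ; sig = [2:3]
  {2,5}:  v_{2} + v_{5} = 3·v_{1} ; sig = [2:3]

Sorted signature multiset PRS(X):
[[2:], [2:], [2:1], [2:1], [2:1], [2:1], [2:1], [2:1], [2:1], [2:1], [2:1], [2:1], [2:1], [2:2], [2:2], [2:2], [2:2], [2:2], [2:3], [2:3]]


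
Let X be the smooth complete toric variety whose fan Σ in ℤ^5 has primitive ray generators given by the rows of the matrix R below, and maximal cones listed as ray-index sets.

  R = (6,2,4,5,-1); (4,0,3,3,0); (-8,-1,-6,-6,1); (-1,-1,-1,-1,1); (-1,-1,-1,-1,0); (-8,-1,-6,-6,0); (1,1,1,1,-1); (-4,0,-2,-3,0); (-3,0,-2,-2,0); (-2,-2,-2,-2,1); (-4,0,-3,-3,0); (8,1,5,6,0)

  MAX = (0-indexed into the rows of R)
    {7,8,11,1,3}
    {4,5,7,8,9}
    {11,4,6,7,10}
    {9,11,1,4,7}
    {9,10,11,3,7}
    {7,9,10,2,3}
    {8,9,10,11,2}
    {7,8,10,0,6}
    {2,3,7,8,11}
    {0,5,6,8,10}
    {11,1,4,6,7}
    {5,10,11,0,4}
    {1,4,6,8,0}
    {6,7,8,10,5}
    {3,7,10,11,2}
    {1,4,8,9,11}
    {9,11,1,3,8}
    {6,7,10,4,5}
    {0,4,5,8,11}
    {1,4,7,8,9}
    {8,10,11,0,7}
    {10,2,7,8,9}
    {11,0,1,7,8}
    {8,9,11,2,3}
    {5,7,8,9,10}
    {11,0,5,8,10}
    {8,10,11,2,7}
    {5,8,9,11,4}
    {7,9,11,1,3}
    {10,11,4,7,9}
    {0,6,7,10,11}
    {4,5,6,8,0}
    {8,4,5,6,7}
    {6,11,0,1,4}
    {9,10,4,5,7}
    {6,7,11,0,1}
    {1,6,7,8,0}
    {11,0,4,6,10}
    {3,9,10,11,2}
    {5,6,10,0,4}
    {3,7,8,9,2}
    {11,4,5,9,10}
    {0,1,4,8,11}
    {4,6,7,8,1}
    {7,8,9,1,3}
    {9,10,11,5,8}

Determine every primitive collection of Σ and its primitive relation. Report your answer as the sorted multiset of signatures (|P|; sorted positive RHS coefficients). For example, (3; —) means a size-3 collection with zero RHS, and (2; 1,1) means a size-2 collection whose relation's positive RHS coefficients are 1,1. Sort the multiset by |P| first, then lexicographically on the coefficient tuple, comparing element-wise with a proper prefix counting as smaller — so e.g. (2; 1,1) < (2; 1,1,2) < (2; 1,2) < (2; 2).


Σ has 23 primitive collections:

  P = {1,10}:  v_{1} + v_{10} = 0  →  sig = (2; —)
  P = {3,6}:  v_{3} + v_{6} = 0  →  sig = (2; —)
  P = {3,4}:  v_{3} + v_{4} = v_{9}  →  sig = (2; 1)
  P = {6,9}:  v_{6} + v_{9} = v_{4}  →  sig = (2; 1)
  P = {0,3}:  v_{0} + v_{3} = v_{8} + v_{11}  →  sig = (2; 1,1)
  P = {1,2}:  v_{1} + v_{2} = v_{3} + v_{8}  →  sig = (2; 1,1)
  P = {1,5}:  v_{1} + v_{5} = v_{4} + v_{8}  →  sig = (2; 1,1)
  P = {2,6}:  v_{2} + v_{6} = v_{8} + v_{10}  →  sig = (2; 1,1)
  P = {0,9}:  v_{0} + v_{9} = v_{4} + v_{8} + v_{11}  →  sig = (2; 1,1,1)
  P = {2,4}:  v_{2} + v_{4} = v_{8} + v_{9} + v_{10}  →  sig = (2; 1,1,1)
  P = {3,5}:  v_{3} + v_{5} = v_{8} + v_{9} + v_{10}  →  sig = (2; 1,1,1)
  P = {0,2}:  v_{0} + v_{2} = 2·v_{8} + v_{10} + v_{11}  →  sig = (2; 1,1,2)
  P = {2,5}:  v_{2} + v_{5} = 2·v_{8} + v_{9} + 2·v_{10}  →  sig = (2; 1,2,2)
  P = {0,4,7}:  v_{0} + v_{4} + v_{7} = v_{6}  →  sig = (3; 1)
  P = {3,8,10}:  v_{3} + v_{8} + v_{10} = v_{2}  →  sig = (3; 1)
  P = {4,8,10}:  v_{4} + v_{8} + v_{10} = v_{5}  →  sig = (3; 1)
  P = {5,7,11}:  v_{5} + v_{7} + v_{11} = v_{10}  →  sig = (3; 1)
  P = {6,8,11}:  v_{6} + v_{8} + v_{11} = v_{0}  →  sig = (3; 1)
  P = {0,5,7}:  v_{0} + v_{5} + v_{7} = v_{6} + v_{8} + v_{10}  →  sig = (3; 1,1,1)
  P = {5,6,11}:  v_{5} + v_{6} + v_{11} = v_{0} + v_{4} + v_{10}  →  sig = (3; 1,1,1)
  P = {4,7,8,11}:  v_{4} + v_{7} + v_{8} + v_{11} = 0  →  sig = (4; —)
  P = {7,8,9,11}:  v_{7} + v_{8} + v_{9} + v_{11} = v_{3}  →  sig = (4; 1)
  P = {2,7,9,11}:  v_{2} + v_{7} + v_{9} + v_{11} = 2·v_{3} + v_{10}  →  sig = (4; 1,2)

so the primitive-relation signature multiset is
[(2; —), (2; —), (2; 1), (2; 1), (2; 1,1), (2; 1,1), (2; 1,1), (2; 1,1), (2; 1,1,1), (2; 1,1,1), (2; 1,1,1), (2; 1,1,2), (2; 1,2,2), (3; 1), (3; 1), (3; 1), (3; 1), (3; 1), (3; 1,1,1), (3; 1,1,1), (4; —), (4; 1), (4; 1,2)]


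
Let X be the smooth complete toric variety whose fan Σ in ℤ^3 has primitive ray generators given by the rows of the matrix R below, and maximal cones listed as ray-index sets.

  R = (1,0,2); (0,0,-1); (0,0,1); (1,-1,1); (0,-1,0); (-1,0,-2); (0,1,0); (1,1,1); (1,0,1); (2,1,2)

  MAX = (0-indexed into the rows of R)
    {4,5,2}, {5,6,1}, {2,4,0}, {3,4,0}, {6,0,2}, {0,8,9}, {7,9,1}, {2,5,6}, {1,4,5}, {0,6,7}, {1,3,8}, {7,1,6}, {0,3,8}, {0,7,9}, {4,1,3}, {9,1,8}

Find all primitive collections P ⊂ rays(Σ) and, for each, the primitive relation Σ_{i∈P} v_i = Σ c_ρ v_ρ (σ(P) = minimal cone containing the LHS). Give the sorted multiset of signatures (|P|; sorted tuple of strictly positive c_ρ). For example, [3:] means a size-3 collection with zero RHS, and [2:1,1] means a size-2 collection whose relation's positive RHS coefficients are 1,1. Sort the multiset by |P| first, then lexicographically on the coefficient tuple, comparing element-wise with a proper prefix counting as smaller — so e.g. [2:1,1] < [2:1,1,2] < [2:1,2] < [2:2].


Primitive collections (21):

  {0,5}:  v_{0} + v_{5} = 0 — sig = [2:]
  {1,2}:  v_{1} + v_{2} = 0 — sig = [2:]
  {4,6}:  v_{4} + v_{6} = 0 — sig = [2:]
  {0,1}:  v_{0} + v_{1} = v_{8} — sig = [2:1]
  {2,8}:  v_{2} + v_{8} = v_{0} — sig = [2:1]
  {3,6}:  v_{3} + v_{6} = v_{8} — sig = [2:1]
  {4,7}:  v_{4} + v_{7} = v_{8} — sig = [2:1]
  {4,8}:  v_{4} + v_{8} = v_{3} — sig = [2:1]
  {5,8}:  v_{5} + v_{8} = v_{1} — sig = [2:1]
  {6,8}:  v_{6} + v_{8} = v_{7} — sig = [2:1]
  {7,8}:  v_{7} + v_{8} = v_{9} — sig = [2:1]
  {2,3}:  v_{2} + v_{3} = v_{0} + v_{4} — sig = [2:1,1]
  {2,7}:  v_{2} + v_{7} = v_{0} + v_{6} — sig = [2:1,1]
  {2,9}:  v_{2} + v_{9} = v_{0} + v_{7} — sig = [2:1,1]
  {3,5}:  v_{3} + v_{5} = v_{1} + v_{4} — sig = [2:1,1]
  {5,7}:  v_{5} + v_{7} = v_{1} + v_{6} — sig = [2:1,1]
  {5,9}:  v_{5} + v_{9} = v_{1} + v_{7} — sig = [2:1,1]
  {3,7}:  v_{3} + v_{7} = 2·v_{8} — sig = [2:2]
  {4,9}:  v_{4} + v_{9} = 2·v_{8} — sig = [2:2]
  {6,9}:  v_{6} + v_{9} = 2·v_{7} — sig = [2:2]
  {3,9}:  v_{3} + v_{9} = 3·v_{8} — sig = [2:3]

Signatures (|P|; sorted positive RHS coefficients), sorted:
    [2:]
    [2:]
    [2:]
    [2:1]
    [2:1]
    [2:1]
    [2:1]
    [2:1]
    [2:1]
    [2:1]
    [2:1]
    [2:1,1]
    [2:1,1]
    [2:1,1]
    [2:1,1]
    [2:1,1]
    [2:1,1]
    [2:2]
    [2:2]
    [2:2]
    [2:3]


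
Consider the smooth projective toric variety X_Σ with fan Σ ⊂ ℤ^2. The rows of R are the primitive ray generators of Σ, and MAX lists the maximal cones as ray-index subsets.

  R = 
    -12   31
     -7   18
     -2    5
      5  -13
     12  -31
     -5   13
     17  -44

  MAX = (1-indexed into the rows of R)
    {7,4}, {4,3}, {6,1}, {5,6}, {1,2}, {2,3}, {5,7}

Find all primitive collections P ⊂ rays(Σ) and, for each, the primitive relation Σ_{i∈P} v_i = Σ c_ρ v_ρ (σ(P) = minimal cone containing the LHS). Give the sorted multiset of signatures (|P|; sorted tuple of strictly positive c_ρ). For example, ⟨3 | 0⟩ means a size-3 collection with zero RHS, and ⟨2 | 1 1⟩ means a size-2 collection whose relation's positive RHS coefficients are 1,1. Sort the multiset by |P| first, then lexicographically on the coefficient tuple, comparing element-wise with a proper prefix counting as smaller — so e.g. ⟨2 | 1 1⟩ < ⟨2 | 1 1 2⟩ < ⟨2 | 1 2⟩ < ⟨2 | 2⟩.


14 collections generate NE(X_Σ); each relation:

  P={1,5}:  v_{1} + v_{5} = 0  so sig = ⟨2 | 0⟩
  P={4,6}:  v_{4} + v_{6} = 0  so sig = ⟨2 | 0⟩
  P={1,4}:  v_{1} + v_{4} = v_{2}  so sig = ⟨2 | 1⟩
  P={1,7}:  v_{1} + v_{7} = v_{4}  so sig = ⟨2 | 1⟩
  P={2,4}:  v_{2} + v_{4} = v_{3}  so sig = ⟨2 | 1⟩
  P={2,5}:  v_{2} + v_{5} = v_{4}  so sig = ⟨2 | 1⟩
  P={2,6}:  v_{2} + v_{6} = v_{1}  so sig = ⟨2 | 1⟩
  P={3,6}:  v_{3} + v_{6} = v_{2}  so sig = ⟨2 | 1⟩
  P={4,5}:  v_{4} + v_{5} = v_{7}  so sig = ⟨2 | 1⟩
  P={6,7}:  v_{6} + v_{7} = v_{5}  so sig = ⟨2 | 1⟩
  P={1,3}:  v_{1} + v_{3} = 2·v_{2}  so sig = ⟨2 | 2⟩
  P={2,7}:  v_{2} + v_{7} = 2·v_{4}  so sig = ⟨2 | 2⟩
  P={3,5}:  v_{3} + v_{5} = 2·v_{4}  so sig = ⟨2 | 2⟩
  P={3,7}:  v_{3} + v_{7} = 3·v_{4}  so sig = ⟨2 | 3⟩

Sorted signature multiset PRS(X):
    ⟨2 | 0⟩
    ⟨2 | 0⟩
    ⟨2 | 1⟩
    ⟨2 | 1⟩
    ⟨2 | 1⟩
    ⟨2 | 1⟩
    ⟨2 | 1⟩
    ⟨2 | 1⟩
    ⟨2 | 1⟩
    ⟨2 | 1⟩
    ⟨2 | 2⟩
    ⟨2 | 2⟩
    ⟨2 | 2⟩
    ⟨2 | 3⟩


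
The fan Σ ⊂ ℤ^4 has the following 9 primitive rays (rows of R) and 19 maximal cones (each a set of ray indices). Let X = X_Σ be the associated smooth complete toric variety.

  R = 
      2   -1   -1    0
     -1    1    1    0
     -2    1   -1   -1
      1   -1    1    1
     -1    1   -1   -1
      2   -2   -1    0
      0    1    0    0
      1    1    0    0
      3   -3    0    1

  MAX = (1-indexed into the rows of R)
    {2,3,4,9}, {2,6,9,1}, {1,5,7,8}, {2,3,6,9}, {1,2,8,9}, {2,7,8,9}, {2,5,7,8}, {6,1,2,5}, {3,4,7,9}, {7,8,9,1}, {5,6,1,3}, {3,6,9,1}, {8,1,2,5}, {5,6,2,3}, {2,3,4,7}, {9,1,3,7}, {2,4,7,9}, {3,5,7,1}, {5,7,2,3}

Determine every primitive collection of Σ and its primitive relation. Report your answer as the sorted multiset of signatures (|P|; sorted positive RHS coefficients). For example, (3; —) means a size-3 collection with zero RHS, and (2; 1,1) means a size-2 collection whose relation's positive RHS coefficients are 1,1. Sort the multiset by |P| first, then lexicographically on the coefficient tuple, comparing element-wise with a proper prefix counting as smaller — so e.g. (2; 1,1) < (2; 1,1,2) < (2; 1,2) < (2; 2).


11 minimal non-faces of Δ(Σ) (on 9 rays):

  {4,5}:  v_{4} + v_{5} = 0  →  sig = (2; —)
  {4,6}:  v_{4} + v_{6} = v_{9}  →  sig = (2; 1)
  {5,9}:  v_{5} + v_{9} = v_{6}  →  sig = (2; 1)
  {6,7}:  v_{6} + v_{7} = v_{1}  →  sig = (2; 1)
  {1,4}:  v_{1} + v_{4} = v_{7} + v_{9}  →  sig = (2; 1,1)
  {3,8}:  v_{3} + v_{8} = v_{5} + v_{7}  →  sig = (2; 1,1)
  {4,8}:  v_{4} + v_{8} = v_{2} + 2·v_{7} + v_{9}  →  sig = (2; 1,1,2)
  {6,8}:  v_{6} + v_{8} = 2·v_{1} + v_{2}  →  sig = (2; 1,2)
  {1,2,3}:  v_{1} + v_{2} + v_{3} = v_{5}  →  sig = (3; 1)
  {1,2,7}:  v_{1} + v_{2} + v_{7} = v_{8}  →  sig = (3; 1)
  {2,3,7,9}:  v_{2} + v_{3} + v_{7} + v_{9} = 0  →  sig = (4; —)

Hence PRS(X_Σ) =
    (2; —)
    (2; 1)
    (2; 1)
    (2; 1)
    (2; 1,1)
    (2; 1,1)
    (2; 1,1,2)
    (2; 1,2)
    (3; 1)
    (3; 1)
    (4; —)


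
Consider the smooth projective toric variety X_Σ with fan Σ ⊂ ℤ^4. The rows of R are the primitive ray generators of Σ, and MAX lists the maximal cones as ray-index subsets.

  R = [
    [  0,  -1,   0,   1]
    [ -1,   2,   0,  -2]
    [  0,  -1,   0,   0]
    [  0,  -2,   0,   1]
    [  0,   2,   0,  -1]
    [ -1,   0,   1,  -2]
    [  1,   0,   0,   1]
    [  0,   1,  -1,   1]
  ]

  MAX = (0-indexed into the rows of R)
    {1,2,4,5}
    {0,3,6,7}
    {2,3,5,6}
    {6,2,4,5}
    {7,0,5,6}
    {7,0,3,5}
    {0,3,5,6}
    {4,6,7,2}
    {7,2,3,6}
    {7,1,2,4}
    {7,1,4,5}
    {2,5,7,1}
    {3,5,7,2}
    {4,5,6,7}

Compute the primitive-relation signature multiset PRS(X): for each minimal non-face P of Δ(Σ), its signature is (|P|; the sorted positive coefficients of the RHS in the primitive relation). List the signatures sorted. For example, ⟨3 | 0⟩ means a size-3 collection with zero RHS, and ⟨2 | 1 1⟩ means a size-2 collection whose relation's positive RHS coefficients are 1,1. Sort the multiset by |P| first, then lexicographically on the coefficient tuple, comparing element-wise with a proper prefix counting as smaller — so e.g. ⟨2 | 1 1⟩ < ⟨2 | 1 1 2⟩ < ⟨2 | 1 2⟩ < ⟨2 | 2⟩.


Minimal non-faces — 9 found among 8 rays, 14 max cones:

  {3,4}:  v_{3} + v_{4} = 0  ⇒ sig = ⟨2 | 0⟩
  {0,2}:  v_{0} + v_{2} = v_{3}  ⇒ sig = ⟨2 | 1⟩
  {1,6}:  v_{1} + v_{6} = v_{4}  ⇒ sig = ⟨2 | 1⟩
  {0,1}:  v_{0} + v_{1} = v_{5} + v_{7}  ⇒ sig = ⟨2 | 1 1⟩
  {0,4}:  v_{0} + v_{4} = v_{5} + v_{6} + v_{7}  ⇒ sig = ⟨2 | 1 1 1⟩
  {1,3}:  v_{1} + v_{3} = v_{2} + v_{5} + v_{7}  ⇒ sig = ⟨2 | 1 1 1⟩
  {2,5,6,7}:  v_{2} + v_{5} + v_{6} + v_{7} = 0  ⇒ sig = ⟨4 | 0⟩
  {2,4,5,7}:  v_{2} + v_{4} + v_{5} + v_{7} = v_{1}  ⇒ sig = ⟨4 | 1⟩
  {3,5,6,7}:  v_{3} + v_{5} + v_{6} + v_{7} = v_{0}  ⇒ sig = ⟨4 | 1⟩

Hence PRS(X_Σ) =
    |P|=2: 6 collections, coeffs (), (1), (1), (1,1), (1,1,1), (1,1,1)
    |P|=4: 3 collections, coeffs (), (1), (1)


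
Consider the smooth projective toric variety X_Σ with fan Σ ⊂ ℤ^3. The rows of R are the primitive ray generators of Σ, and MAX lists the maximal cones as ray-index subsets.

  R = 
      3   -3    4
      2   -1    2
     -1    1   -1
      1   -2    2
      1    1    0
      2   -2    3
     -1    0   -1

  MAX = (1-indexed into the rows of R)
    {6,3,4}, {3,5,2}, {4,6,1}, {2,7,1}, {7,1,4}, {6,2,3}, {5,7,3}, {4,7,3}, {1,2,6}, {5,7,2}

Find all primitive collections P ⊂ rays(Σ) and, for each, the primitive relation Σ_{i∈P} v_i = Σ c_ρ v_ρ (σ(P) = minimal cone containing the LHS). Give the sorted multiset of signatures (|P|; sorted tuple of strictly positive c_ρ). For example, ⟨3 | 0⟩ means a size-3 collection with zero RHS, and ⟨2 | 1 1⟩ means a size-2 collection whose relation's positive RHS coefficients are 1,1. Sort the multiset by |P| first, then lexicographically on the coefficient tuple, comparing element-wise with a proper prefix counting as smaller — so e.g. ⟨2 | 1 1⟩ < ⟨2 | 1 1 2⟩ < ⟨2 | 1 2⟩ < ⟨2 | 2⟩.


7 minimal non-faces of Δ(Σ) (on 7 rays):

  P={1,3}:  v_{1} + v_{3} = v_{6}  so sig = ⟨2 | 1⟩
  P={2,4}:  v_{2} + v_{4} = v_{1}  so sig = ⟨2 | 1⟩
  P={4,5}:  v_{4} + v_{5} = v_{2}  so sig = ⟨2 | 1⟩
  P={6,7}:  v_{6} + v_{7} = v_{4}  so sig = ⟨2 | 1⟩
  P={5,6}:  v_{5} + v_{6} = 2·v_{2} + v_{3}  so sig = ⟨2 | 1 2⟩
  P={1,5}:  v_{1} + v_{5} = 2·v_{2}  so sig = ⟨2 | 2⟩
  P={2,3,7}:  v_{2} + v_{3} + v_{7} = 0  so sig = ⟨3 | 0⟩

Sorted signature multiset PRS(X):
{ ⟨2 | 1⟩ ×4,  ⟨2 | 1 2⟩,  ⟨2 | 2⟩,  ⟨3 | 0⟩ }


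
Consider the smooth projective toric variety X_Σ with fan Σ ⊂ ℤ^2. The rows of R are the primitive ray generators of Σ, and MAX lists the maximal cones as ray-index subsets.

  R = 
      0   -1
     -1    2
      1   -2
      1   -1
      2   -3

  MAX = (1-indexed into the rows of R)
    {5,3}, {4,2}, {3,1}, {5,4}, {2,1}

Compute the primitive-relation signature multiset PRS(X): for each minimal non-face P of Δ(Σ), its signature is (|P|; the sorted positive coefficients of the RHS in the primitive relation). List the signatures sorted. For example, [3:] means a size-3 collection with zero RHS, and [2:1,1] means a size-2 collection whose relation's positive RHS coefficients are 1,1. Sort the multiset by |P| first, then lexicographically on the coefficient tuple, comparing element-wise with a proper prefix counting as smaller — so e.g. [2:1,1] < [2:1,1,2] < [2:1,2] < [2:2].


Σ has 5 primitive collections:

  P = {2,3}:  v_{2} + v_{3} = 0 ; sig = [2:]
  P = {1,4}:  v_{1} + v_{4} = v_{3} ; sig = [2:1]
  P = {2,5}:  v_{2} + v_{5} = v_{4} ; sig = [2:1]
  P = {3,4}:  v_{3} + v_{4} = v_{5} ; sig = [2:1]
  P = {1,5}:  v_{1} + v_{5} = 2·v_{3} ; sig = [2:2]

Hence PRS(X_Σ) =
{ [2:],  [2:1] ×3,  [2:2] }


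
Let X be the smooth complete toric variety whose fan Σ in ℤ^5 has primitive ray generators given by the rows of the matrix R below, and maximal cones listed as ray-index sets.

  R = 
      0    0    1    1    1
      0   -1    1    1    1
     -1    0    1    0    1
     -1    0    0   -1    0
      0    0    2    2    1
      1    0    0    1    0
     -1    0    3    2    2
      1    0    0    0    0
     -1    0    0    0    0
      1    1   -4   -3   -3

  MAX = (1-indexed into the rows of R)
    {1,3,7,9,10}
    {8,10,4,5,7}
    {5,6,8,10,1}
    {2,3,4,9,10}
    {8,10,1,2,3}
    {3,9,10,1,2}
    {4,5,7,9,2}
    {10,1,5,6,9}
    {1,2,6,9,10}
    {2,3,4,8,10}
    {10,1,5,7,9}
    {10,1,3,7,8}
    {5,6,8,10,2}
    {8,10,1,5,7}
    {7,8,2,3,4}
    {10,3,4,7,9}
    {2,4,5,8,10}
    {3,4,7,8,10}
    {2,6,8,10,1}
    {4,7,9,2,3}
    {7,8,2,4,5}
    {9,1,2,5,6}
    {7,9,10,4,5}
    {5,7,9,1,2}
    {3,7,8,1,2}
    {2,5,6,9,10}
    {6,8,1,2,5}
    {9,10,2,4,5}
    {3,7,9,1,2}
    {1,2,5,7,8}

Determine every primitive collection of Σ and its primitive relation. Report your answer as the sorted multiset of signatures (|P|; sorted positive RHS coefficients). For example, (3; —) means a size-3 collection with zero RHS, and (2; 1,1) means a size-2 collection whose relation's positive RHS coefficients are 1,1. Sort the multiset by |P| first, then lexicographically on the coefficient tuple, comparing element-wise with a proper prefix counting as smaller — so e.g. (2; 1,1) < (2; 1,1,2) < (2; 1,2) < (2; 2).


The 8 primitive collections of Σ (r=10, n=5):

  {4,6}:  v_{4} + v_{6} = 0  ⟹  sig = (2; —)
  {8,9}:  v_{8} + v_{9} = 0  ⟹  sig = (2; —)
  {1,4}:  v_{1} + v_{4} = v_{3}  ⟹  sig = (2; 1)
  {3,5}:  v_{3} + v_{5} = v_{7}  ⟹  sig = (2; 1)
  {3,6}:  v_{3} + v_{6} = v_{1}  ⟹  sig = (2; 1)
  {6,7}:  v_{6} + v_{7} = v_{1} + v_{5}  ⟹  sig = (2; 1,1)
  {2,7,10}:  v_{2} + v_{7} + v_{10} = 0  ⟹  sig = (3; —)
  {1,2,5,10}:  v_{1} + v_{2} + v_{5} + v_{10} = v_{6}  ⟹  sig = (4; 1)

Signatures (|P|; sorted positive RHS coefficients), sorted:
[(2; —), (2; —), (2; 1), (2; 1), (2; 1), (2; 1,1), (3; —), (4; 1)]


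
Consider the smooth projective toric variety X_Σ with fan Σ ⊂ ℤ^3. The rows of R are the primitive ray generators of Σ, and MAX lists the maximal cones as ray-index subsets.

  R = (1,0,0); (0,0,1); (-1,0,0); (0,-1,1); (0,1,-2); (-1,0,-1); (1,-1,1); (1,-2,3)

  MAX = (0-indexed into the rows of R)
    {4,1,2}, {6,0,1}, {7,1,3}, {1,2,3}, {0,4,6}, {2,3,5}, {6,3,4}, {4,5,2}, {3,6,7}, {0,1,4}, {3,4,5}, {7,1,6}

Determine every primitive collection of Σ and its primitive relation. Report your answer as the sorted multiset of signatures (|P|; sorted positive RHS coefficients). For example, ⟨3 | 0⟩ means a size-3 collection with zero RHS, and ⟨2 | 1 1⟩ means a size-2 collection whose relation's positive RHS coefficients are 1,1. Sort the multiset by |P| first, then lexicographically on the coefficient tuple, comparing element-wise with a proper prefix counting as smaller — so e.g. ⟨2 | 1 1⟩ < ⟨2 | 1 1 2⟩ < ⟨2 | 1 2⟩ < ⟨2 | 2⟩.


Minimal non-faces — 14 found among 8 rays, 12 max cones:

  P={0,2}:  v_{0} + v_{2} = 0  so sig = ⟨2 | 0⟩
  P={0,3}:  v_{0} + v_{3} = v_{6}  so sig = ⟨2 | 1⟩
  P={1,5}:  v_{1} + v_{5} = v_{2}  so sig = ⟨2 | 1⟩
  P={2,6}:  v_{2} + v_{6} = v_{3}  so sig = ⟨2 | 1⟩
  P={4,7}:  v_{4} + v_{7} = v_{6}  so sig = ⟨2 | 1⟩
  P={0,5}:  v_{0} + v_{5} = v_{3} + v_{4}  so sig = ⟨2 | 1 1⟩
  P={0,7}:  v_{0} + v_{7} = v_{1} + 2·v_{6}  so sig = ⟨2 | 1 2⟩
  P={2,7}:  v_{2} + v_{7} = v_{1} + 2·v_{3}  so sig = ⟨2 | 1 2⟩
  P={5,6}:  v_{5} + v_{6} = 2·v_{3} + v_{4}  so sig = ⟨2 | 1 2⟩
  P={5,7}:  v_{5} + v_{7} = 2·v_{3}  so sig = ⟨2 | 2⟩
  P={1,3,4}:  v_{1} + v_{3} + v_{4} = 0  so sig = ⟨3 | 0⟩
  P={1,3,6}:  v_{1} + v_{3} + v_{6} = v_{7}  so sig = ⟨3 | 1⟩
  P={1,4,6}:  v_{1} + v_{4} + v_{6} = v_{0}  so sig = ⟨3 | 1⟩
  P={2,3,4}:  v_{2} + v_{3} + v_{4} = v_{5}  so sig = ⟨3 | 1⟩

Hence PRS(X_Σ) =
[⟨2 | 0⟩, ⟨2 | 1⟩, ⟨2 | 1⟩, ⟨2 | 1⟩, ⟨2 | 1⟩, ⟨2 | 1 1⟩, ⟨2 | 1 2⟩, ⟨2 | 1 2⟩, ⟨2 | 1 2⟩, ⟨2 | 2⟩, ⟨3 | 0⟩, ⟨3 | 1⟩, ⟨3 | 1⟩, ⟨3 | 1⟩]


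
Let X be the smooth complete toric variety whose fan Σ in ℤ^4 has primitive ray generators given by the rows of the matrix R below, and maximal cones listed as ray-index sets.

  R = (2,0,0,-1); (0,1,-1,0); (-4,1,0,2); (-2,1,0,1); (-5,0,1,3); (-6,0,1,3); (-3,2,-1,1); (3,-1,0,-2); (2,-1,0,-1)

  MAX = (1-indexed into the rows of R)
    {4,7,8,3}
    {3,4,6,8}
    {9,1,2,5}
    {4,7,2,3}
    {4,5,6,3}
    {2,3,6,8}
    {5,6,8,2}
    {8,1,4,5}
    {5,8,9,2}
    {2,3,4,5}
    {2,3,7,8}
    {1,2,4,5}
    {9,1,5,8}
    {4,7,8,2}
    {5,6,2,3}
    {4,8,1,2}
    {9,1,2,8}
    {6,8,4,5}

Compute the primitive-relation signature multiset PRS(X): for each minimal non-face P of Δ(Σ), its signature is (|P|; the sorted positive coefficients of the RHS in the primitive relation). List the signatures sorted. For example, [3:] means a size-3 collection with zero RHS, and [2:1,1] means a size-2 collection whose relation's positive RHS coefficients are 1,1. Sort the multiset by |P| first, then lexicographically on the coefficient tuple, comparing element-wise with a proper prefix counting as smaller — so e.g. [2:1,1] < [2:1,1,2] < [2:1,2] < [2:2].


The 14 primitive collections of Σ (r=9, n=4):

  P = {4,9}:  v_{4} + v_{9} = 0  so sig = [2:]
  P = {1,3}:  v_{1} + v_{3} = v_{4}  so sig = [2:1]
  P = {1,6}:  v_{1} + v_{6} = v_{4} + v_{5} + v_{8}  so sig = [2:1,1,1]
  P = {3,9}:  v_{3} + v_{9} = v_{2} + v_{5} + v_{8}  so sig = [2:1,1,1]
  P = {7,9}:  v_{7} + v_{9} = v_{2} + v_{3} + v_{8}  so sig = [2:1,1,1]
  P = {1,7}:  v_{1} + v_{7} = v_{2} + 2·v_{4} + v_{8}  so sig = [2:1,1,2]
  P = {6,9}:  v_{6} + v_{9} = v_{2} + 2·v_{5} + 2·v_{8}  so sig = [2:1,2,2]
  P = {6,7}:  v_{6} + v_{7} = 3·v_{3} + v_{8}  so sig = [2:1,3]
  P = {5,7}:  v_{5} + v_{7} = 2·v_{3}  so sig = [2:2]
  P = {3,5,8}:  v_{3} + v_{5} + v_{8} = v_{6}  so sig = [3:1]
  P = {2,4,6}:  v_{2} + v_{4} + v_{6} = 2·v_{3}  so sig = [3:2]
  P = {1,2,5,8}:  v_{1} + v_{2} + v_{5} + v_{8} = 0  so sig = [4:]
  P = {2,3,4,8}:  v_{2} + v_{3} + v_{4} + v_{8} = v_{7}  so sig = [4:1]
  P = {2,4,5,8}:  v_{2} + v_{4} + v_{5} + v_{8} = v_{3}  so sig = [4:1]

so the primitive-relation signature multiset is
{ [2:],  [2:1],  [2:1,1,1] ×3,  [2:1,1,2],  [2:1,2,2],  [2:1,3],  [2:2],  [3:1],  [3:2],  [4:],  [4:1] ×2 }


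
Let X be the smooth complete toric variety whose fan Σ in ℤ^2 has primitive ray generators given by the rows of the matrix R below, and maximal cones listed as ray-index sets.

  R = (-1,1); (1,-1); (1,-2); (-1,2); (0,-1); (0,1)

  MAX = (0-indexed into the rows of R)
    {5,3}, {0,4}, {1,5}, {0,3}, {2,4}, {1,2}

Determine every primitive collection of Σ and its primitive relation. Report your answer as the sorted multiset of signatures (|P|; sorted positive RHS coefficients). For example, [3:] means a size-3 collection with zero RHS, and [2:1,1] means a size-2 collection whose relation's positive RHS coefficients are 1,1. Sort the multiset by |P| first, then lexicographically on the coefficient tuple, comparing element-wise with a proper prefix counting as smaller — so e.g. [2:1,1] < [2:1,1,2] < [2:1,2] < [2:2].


9 collections generate NE(X_Σ); each relation:

  P={0,1}:  v_{0} + v_{1} = 0 — sig = [2:]
  P={2,3}:  v_{2} + v_{3} = 0 — sig = [2:]
  P={4,5}:  v_{4} + v_{5} = 0 — sig = [2:]
  P={0,2}:  v_{0} + v_{2} = v_{4} — sig = [2:1]
  P={0,5}:  v_{0} + v_{5} = v_{3} — sig = [2:1]
  P={1,3}:  v_{1} + v_{3} = v_{5} — sig = [2:1]
  P={1,4}:  v_{1} + v_{4} = v_{2} — sig = [2:1]
  P={2,5}:  v_{2} + v_{5} = v_{1} — sig = [2:1]
  P={3,4}:  v_{3} + v_{4} = v_{0} — sig = [2:1]

Signatures (|P|; sorted positive RHS coefficients), sorted:
    |P|=2: 9 collections, coeffs (), (), (), (1), (1), (1), (1), (1), (1)


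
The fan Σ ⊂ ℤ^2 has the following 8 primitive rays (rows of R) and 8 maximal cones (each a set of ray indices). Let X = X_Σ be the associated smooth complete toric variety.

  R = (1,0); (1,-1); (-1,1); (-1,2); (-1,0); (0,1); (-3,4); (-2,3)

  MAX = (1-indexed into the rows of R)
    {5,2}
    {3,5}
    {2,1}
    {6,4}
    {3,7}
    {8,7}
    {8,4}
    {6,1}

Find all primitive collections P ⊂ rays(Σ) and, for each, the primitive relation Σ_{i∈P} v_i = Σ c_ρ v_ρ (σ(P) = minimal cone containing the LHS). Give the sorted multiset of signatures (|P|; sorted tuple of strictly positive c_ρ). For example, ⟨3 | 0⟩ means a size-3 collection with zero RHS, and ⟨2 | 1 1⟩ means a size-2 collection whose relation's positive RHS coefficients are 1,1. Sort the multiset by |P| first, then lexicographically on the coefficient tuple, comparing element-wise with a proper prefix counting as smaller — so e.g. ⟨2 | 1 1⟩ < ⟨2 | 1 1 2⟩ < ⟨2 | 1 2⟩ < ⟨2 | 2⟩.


The 20 primitive collections of Σ (r=8, n=2):

  • {1,5}:  v_{1} + v_{5} = 0 ; sig = ⟨2 | 0⟩
  • {2,3}:  v_{2} + v_{3} = 0 ; sig = ⟨2 | 0⟩
  • {1,3}:  v_{1} + v_{3} = v_{6} ; sig = ⟨2 | 1⟩
  • {2,4}:  v_{2} + v_{4} = v_{6} ; sig = ⟨2 | 1⟩
  • {2,6}:  v_{2} + v_{6} = v_{1} ; sig = ⟨2 | 1⟩
  • {2,7}:  v_{2} + v_{7} = v_{8} ; sig = ⟨2 | 1⟩
  • {2,8}:  v_{2} + v_{8} = v_{4} ; sig = ⟨2 | 1⟩
  • {3,4}:  v_{3} + v_{4} = v_{8} ; sig = ⟨2 | 1⟩
  • {3,6}:  v_{3} + v_{6} = v_{4} ; sig = ⟨2 | 1⟩
  • {3,8}:  v_{3} + v_{8} = v_{7} ; sig = ⟨2 | 1⟩
  • {5,6}:  v_{5} + v_{6} = v_{3} ; sig = ⟨2 | 1⟩
  • {1,8}:  v_{1} + v_{8} = v_{4} + v_{6} ; sig = ⟨2 | 1 1⟩
  • {6,7}:  v_{6} + v_{7} = v_{4} + v_{8} ; sig = ⟨2 | 1 1⟩
  • {1,4}:  v_{1} + v_{4} = 2·v_{6} ; sig = ⟨2 | 2⟩
  • {1,7}:  v_{1} + v_{7} = 2·v_{4} ; sig = ⟨2 | 2⟩
  • {4,5}:  v_{4} + v_{5} = 2·v_{3} ; sig = ⟨2 | 2⟩
  • {4,7}:  v_{4} + v_{7} = 2·v_{8} ; sig = ⟨2 | 2⟩
  • {6,8}:  v_{6} + v_{8} = 2·v_{4} ; sig = ⟨2 | 2⟩
  • {5,8}:  v_{5} + v_{8} = 3·v_{3} ; sig = ⟨2 | 3⟩
  • {5,7}:  v_{5} + v_{7} = 4·v_{3} ; sig = ⟨2 | 4⟩

Sorted signature multiset PRS(X):
    |P|=2: 20 collections, coeffs (), (), (1), (1), (1), (1), (1), (1), (1), (1), (1), (1,1), (1,1), (2), (2), (2), (2), (2), (3), (4)


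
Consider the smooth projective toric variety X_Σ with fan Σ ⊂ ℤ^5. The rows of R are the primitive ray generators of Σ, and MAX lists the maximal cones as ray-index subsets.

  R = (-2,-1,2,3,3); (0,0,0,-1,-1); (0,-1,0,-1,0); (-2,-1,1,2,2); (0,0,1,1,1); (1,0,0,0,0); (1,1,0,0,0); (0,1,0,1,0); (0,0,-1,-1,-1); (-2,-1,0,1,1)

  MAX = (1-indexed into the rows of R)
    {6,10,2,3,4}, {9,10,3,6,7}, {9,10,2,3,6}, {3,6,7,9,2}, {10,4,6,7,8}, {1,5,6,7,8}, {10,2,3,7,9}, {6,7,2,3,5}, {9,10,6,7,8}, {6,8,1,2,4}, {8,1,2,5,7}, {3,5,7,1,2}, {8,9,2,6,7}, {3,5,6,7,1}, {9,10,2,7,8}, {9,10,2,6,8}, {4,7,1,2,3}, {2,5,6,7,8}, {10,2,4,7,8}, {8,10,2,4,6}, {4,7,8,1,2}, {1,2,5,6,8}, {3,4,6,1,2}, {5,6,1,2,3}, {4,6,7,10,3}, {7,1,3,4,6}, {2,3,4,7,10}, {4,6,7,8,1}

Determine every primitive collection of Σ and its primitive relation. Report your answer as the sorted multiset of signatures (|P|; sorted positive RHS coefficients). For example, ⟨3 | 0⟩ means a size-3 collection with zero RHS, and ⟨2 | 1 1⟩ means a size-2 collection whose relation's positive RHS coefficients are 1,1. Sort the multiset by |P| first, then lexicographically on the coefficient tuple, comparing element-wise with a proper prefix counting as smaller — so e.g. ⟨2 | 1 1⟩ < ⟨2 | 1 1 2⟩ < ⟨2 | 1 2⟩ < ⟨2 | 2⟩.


10 collections generate NE(X_Σ); each relation:

  • {3,8}:  v_{3} + v_{8} = 0  ⇒ sig = ⟨2 | 0⟩
  • {5,9}:  v_{5} + v_{9} = 0  ⇒ sig = ⟨2 | 0⟩
  • {1,9}:  v_{1} + v_{9} = v_{4}  ⇒ sig = ⟨2 | 1⟩
  • {4,5}:  v_{4} + v_{5} = v_{1}  ⇒ sig = ⟨2 | 1⟩
  • {4,9}:  v_{4} + v_{9} = v_{10}  ⇒ sig = ⟨2 | 1⟩
  • {5,10}:  v_{5} + v_{10} = v_{4}  ⇒ sig = ⟨2 | 1⟩
  • {1,10}:  v_{1} + v_{10} = 2·v_{4}  ⇒ sig = ⟨2 | 2⟩
  • {2,6,7,10}:  v_{2} + v_{6} + v_{7} + v_{10} = 0  ⇒ sig = ⟨4 | 0⟩
  • {2,4,6,7}:  v_{2} + v_{4} + v_{6} + v_{7} = v_{5}  ⇒ sig = ⟨4 | 1⟩
  • {1,2,6,7}:  v_{1} + v_{2} + v_{6} + v_{7} = 2·v_{5}  ⇒ sig = ⟨4 | 2⟩

so the primitive-relation signature multiset is
    |P|=2: 7 collections, coeffs (), (), (1), (1), (1), (1), (2)
    |P|=4: 3 collections, coeffs (), (1), (2)


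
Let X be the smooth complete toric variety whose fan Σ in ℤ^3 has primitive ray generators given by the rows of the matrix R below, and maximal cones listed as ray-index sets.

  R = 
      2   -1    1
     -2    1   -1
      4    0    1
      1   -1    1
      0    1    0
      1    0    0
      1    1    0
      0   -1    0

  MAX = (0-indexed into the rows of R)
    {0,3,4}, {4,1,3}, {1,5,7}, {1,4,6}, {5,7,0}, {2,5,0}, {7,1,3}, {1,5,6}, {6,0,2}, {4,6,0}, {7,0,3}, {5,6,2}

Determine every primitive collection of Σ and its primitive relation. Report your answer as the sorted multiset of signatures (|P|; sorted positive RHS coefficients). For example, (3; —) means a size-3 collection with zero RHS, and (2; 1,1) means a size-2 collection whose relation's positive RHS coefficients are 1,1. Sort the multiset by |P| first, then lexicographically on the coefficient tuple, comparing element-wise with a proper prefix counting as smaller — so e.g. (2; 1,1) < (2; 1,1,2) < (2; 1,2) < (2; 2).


11 minimal non-faces of Δ(Σ) (on 8 rays):

  • {0,1}:  v_{0} + v_{1} = 0  →  sig = (2; —)
  • {4,7}:  v_{4} + v_{7} = 0  →  sig = (2; —)
  • {3,5}:  v_{3} + v_{5} = v_{0}  →  sig = (2; 1)
  • {4,5}:  v_{4} + v_{5} = v_{6}  →  sig = (2; 1)
  • {6,7}:  v_{6} + v_{7} = v_{5}  →  sig = (2; 1)
  • {1,2}:  v_{1} + v_{2} = v_{5} + v_{6}  →  sig = (2; 1,1)
  • {3,6}:  v_{3} + v_{6} = v_{0} + v_{4}  →  sig = (2; 1,1)
  • {2,3}:  v_{2} + v_{3} = 2·v_{0} + v_{6}  →  sig = (2; 1,2)
  • {2,4}:  v_{2} + v_{4} = v_{0} + 2·v_{6}  →  sig = (2; 1,2)
  • {2,7}:  v_{2} + v_{7} = v_{0} + 2·v_{5}  →  sig = (2; 1,2)
  • {0,5,6}:  v_{0} + v_{5} + v_{6} = v_{2}  →  sig = (3; 1)

Signatures (|P|; sorted positive RHS coefficients), sorted:
{ (2; —) ×2,  (2; 1) ×3,  (2; 1,1) ×2,  (2; 1,2) ×3,  (3; 1) }
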